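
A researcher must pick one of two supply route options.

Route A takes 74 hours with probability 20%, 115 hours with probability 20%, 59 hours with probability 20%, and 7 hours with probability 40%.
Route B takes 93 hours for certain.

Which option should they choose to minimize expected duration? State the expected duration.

Route A = 0.2 × 74 + 0.2 × 115 + 0.2 × 59 + 0.4 × 7 = 14.8 + 23 + 11.8 + 2.8 = 52.4
Route B: 93 (certain)

Route A (52.4 hours)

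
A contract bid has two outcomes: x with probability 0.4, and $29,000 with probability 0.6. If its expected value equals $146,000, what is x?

0.4·x + 0.6·29000 = 146000
0.4·x = 146000 − 17400 = 128600
x = 128600 / 0.4 = 321500

x = $321,500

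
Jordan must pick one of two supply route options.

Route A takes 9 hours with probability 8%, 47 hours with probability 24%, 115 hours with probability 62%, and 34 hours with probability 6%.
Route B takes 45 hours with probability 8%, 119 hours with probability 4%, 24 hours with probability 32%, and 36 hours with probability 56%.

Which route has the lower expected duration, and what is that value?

Route A = 0.08 × 9 + 0.24 × 47 + 0.62 × 115 + 0.06 × 34 = 0.72 + 11.28 + 71.3 + 2.04 = 85.34
Route B = 0.08 × 45 + 0.04 × 119 + 0.32 × 24 + 0.56 × 36 = 3.6 + 4.76 + 7.68 + 20.16 = 36.2

Route B (36.2 hours)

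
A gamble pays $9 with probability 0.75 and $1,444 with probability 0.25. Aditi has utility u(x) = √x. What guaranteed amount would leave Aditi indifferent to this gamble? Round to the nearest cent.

$138.06

E[u] = 0.75·√9 + 0.25·√1444 = 0.75·3 + 0.25·38 = 11.75
CE = (11.75)² = 138.0625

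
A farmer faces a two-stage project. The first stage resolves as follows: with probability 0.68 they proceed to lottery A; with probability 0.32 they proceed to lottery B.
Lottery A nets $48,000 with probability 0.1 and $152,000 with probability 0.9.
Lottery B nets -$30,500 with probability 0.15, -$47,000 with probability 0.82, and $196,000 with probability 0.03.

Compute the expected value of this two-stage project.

EV(A) = 0.1 × 48000 + 0.9 × 152000 = 4800 + 136800 = 141600
EV(B) = 0.15 × (-30500) + 0.82 × (-47000) + 0.03 × 196000 = -4575 − 38540 + 5880 = -37235
Overall = 0.68 × 141600 + 0.32 × (-37235) = 96288 − 11915.2 = 84372.8

$84,372.80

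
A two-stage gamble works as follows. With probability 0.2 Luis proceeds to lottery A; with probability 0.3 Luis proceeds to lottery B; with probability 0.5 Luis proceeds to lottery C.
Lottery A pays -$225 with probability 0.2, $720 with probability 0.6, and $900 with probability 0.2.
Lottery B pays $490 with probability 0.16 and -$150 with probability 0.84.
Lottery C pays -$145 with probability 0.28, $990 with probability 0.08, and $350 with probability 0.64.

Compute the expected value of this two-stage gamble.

EV(A) = 0.2 × (-225) + 0.6 × 720 + 0.2 × 900 = -45 + 432 + 180 = 567
EV(B) = 0.16 × 490 + 0.84 × (-150) = 78.4 − 126 = -47.6
EV(C) = 0.28 × (-145) + 0.08 × 990 + 0.64 × 350 = -40.6 + 79.2 + 224 = 262.6
Overall = 0.2 × 567 + 0.3 × (-47.6) + 0.5 × 262.6 = 113.4 − 14.28 + 131.3 = 230.42

$230.42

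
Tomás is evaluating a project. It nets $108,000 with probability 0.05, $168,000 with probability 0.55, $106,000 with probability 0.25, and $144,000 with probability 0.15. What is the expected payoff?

$145,900

EV = 0.05 × 108000 + 0.55 × 168000 + 0.25 × 106000 + 0.15 × 144000 = 5400 + 92400 + 26500 + 21600 = 145900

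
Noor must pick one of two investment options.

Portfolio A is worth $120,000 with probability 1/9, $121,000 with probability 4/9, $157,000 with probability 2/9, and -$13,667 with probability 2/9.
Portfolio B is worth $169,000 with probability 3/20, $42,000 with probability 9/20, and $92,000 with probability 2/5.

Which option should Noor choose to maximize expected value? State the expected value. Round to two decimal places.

Portfolio A ($98,962.89)

Portfolio A = 1/9 × 120000 + 4/9 × 121000 + 2/9 × 157000 + 2/9 × (-13667) = 13333.3333 + 53777.7778 + 34888.8889 − 3037.1111 = 98962.8889
Portfolio B = 3/20 × 169000 + 9/20 × 42000 + 2/5 × 92000 = 25350 + 18900 + 36800 = 81050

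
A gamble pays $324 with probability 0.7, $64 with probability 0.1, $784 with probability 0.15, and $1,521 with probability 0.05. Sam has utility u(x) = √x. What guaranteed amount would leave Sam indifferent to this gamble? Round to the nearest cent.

$382.20

E[u] = 0.7·√324 + 0.1·√64 + 0.15·√784 + 0.05·√1521 = 0.7·18 + 0.1·8 + 0.15·28 + 0.05·39 = 19.55
CE = (19.55)² = 382.2025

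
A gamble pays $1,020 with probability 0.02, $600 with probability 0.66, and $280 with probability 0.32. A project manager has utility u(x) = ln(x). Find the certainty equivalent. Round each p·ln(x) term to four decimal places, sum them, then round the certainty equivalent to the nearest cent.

E[u] = 0.02·ln(1020) + 0.66·ln(600) + 0.32·ln(280) = 0.1386 + 4.2220 + 1.8031 = 6.1637
CE = e^6.1637 ≈ 475.18

$475.18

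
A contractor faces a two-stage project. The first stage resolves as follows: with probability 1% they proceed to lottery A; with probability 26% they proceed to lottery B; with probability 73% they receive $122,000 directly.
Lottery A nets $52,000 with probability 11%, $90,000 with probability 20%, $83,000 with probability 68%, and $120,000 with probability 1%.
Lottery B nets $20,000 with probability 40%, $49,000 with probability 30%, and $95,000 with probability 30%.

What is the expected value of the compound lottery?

EV(A) = 0.11 × 52000 + 0.2 × 90000 + 0.68 × 83000 + 0.01 × 120000 = 5720 + 18000 + 56440 + 1200 = 81360
EV(B) = 0.4 × 20000 + 0.3 × 49000 + 0.3 × 95000 = 8000 + 14700 + 28500 = 51200
Branch C: 122000 (certain)
Overall = 0.01 × 81360 + 0.26 × 51200 + 0.73 × 122000 = 813.6 + 13312 + 89060 = 103185.6

$103,185.60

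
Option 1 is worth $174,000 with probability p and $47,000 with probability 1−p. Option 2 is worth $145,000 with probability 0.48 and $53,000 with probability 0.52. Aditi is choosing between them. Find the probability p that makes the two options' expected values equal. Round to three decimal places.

p = 0.395

EV(Option 2) = 0.48 × 145000 + 0.52 × 53000 = 69600 + 27560 = 97160
p·174000 + (1−p)·47000 = 97160
127000p + 47000 = 97160
p = (97160 − 47000) / 127000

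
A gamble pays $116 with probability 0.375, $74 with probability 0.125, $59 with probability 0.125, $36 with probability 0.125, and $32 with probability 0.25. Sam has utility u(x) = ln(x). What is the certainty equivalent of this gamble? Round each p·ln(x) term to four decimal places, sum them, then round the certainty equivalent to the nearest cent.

$63.09

E[u] = 0.375·ln(116) + 0.125·ln(74) + 0.125·ln(59) + 0.125·ln(36) + 0.25·ln(32) = 1.7826 + 0.5380 + 0.5097 + 0.4479 + 0.8664 = 4.1446
CE = e^4.1446 ≈ 63.09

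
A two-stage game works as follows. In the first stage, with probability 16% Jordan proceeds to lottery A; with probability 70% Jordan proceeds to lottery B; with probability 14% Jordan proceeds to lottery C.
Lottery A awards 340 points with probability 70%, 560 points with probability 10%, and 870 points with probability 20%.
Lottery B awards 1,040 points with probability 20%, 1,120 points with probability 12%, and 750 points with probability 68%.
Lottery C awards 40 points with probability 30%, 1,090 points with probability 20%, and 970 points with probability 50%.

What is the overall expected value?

771.66 points

EV(A) = 0.7 × 340 + 0.1 × 560 + 0.2 × 870 = 238 + 56 + 174 = 468
EV(B) = 0.2 × 1040 + 0.12 × 1120 + 0.68 × 750 = 208 + 134.4 + 510 = 852.4
EV(C) = 0.3 × 40 + 0.2 × 1090 + 0.5 × 970 = 12 + 218 + 485 = 715
Overall = 0.16 × 468 + 0.7 × 852.4 + 0.14 × 715 = 74.88 + 596.68 + 100.1 = 771.66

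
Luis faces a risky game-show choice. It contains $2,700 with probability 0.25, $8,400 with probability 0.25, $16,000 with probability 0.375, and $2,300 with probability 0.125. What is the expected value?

EV = 0.25 × 2700 + 0.25 × 8400 + 0.375 × 16000 + 0.125 × 2300 = 675 + 2100 + 6000 + 287.5 = 9062.5

$9,062.50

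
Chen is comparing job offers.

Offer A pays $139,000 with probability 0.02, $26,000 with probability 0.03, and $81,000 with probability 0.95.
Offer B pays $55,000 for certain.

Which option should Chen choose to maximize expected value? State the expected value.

Offer A ($80,510)

Offer A = 0.02 × 139000 + 0.03 × 26000 + 0.95 × 81000 = 2780 + 780 + 76950 = 80510
Offer B: 55000 (certain)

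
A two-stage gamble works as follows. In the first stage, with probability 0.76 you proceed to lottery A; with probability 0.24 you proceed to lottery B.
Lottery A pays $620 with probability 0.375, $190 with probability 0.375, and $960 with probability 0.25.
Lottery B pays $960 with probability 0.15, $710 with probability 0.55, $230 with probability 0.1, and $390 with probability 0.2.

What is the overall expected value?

$565.77

EV(A) = 0.375 × 620 + 0.375 × 190 + 0.25 × 960 = 232.5 + 71.25 + 240 = 543.75
EV(B) = 0.15 × 960 + 0.55 × 710 + 0.1 × 230 + 0.2 × 390 = 144 + 390.5 + 23 + 78 = 635.5
Overall = 0.76 × 543.75 + 0.24 × 635.5 = 413.25 + 152.52 = 565.77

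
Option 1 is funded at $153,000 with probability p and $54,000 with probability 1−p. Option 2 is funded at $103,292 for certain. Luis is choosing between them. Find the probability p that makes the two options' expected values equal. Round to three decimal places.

p = 0.498

p·153000 + (1−p)·54000 = 103292
99000p + 54000 = 103292
p = (103292 − 54000) / 99000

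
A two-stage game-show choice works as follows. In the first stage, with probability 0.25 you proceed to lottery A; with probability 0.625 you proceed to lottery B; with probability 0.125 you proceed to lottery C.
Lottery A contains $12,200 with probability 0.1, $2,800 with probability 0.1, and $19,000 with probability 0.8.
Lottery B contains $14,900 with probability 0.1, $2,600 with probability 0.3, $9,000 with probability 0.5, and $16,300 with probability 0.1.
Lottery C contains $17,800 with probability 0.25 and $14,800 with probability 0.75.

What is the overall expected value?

$11,368.75

EV(A) = 0.1 × 12200 + 0.1 × 2800 + 0.8 × 19000 = 1220 + 280 + 15200 = 16700
EV(B) = 0.1 × 14900 + 0.3 × 2600 + 0.5 × 9000 + 0.1 × 16300 = 1490 + 780 + 4500 + 1630 = 8400
EV(C) = 0.25 × 17800 + 0.75 × 14800 = 4450 + 11100 = 15550
Overall = 0.25 × 16700 + 0.625 × 8400 + 0.125 × 15550 = 4175 + 5250 + 1943.75 = 11368.75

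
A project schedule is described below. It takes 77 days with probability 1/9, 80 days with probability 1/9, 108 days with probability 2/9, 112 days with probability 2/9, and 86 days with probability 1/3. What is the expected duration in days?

EV = 1/9 × 77 + 1/9 × 80 + 2/9 × 108 + 2/9 × 112 + 1/3 × 86 = 8.5556 + 8.8889 + 24 + 24.8889 + 28.6667 = 95

95 days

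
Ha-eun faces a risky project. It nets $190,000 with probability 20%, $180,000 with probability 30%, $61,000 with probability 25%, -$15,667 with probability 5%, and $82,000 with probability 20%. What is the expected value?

$122,866.65

EV = 0.2 × 190000 + 0.3 × 180000 + 0.25 × 61000 + 0.05 × (-15667) + 0.2 × 82000 = 38000 + 54000 + 15250 − 783.35 + 16400 = 122866.65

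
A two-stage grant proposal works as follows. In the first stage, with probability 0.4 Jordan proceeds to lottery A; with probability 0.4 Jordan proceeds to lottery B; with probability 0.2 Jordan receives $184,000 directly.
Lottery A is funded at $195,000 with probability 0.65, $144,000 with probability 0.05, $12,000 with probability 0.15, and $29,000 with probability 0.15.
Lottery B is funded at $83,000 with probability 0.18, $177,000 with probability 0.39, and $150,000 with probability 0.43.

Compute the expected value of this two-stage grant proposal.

EV(A) = 0.65 × 195000 + 0.05 × 144000 + 0.15 × 12000 + 0.15 × 29000 = 126750 + 7200 + 1800 + 4350 = 140100
EV(B) = 0.18 × 83000 + 0.39 × 177000 + 0.43 × 150000 = 14940 + 69030 + 64500 = 148470
Branch C: 184000 (certain)
Overall = 0.4 × 140100 + 0.4 × 148470 + 0.2 × 184000 = 56040 + 59388 + 36800 = 152228

$152,228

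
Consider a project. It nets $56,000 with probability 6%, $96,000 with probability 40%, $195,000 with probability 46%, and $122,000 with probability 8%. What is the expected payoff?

$141,220

EV = 0.06 × 56000 + 0.4 × 96000 + 0.46 × 195000 + 0.08 × 122000 = 3360 + 38400 + 89700 + 9760 = 141220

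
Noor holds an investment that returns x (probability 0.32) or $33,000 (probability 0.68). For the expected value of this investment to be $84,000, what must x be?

0.32·x + 0.68·33000 = 84000
0.32·x = 84000 − 22440 = 61560
x = 61560 / 0.32 = 192375

x = $192,375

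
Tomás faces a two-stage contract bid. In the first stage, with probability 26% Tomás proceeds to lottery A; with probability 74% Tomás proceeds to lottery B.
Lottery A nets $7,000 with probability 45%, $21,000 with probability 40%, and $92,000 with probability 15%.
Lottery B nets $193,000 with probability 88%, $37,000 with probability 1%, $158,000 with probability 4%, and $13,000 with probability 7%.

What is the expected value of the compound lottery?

EV(A) = 0.45 × 7000 + 0.4 × 21000 + 0.15 × 92000 = 3150 + 8400 + 13800 = 25350
EV(B) = 0.88 × 193000 + 0.01 × 37000 + 0.04 × 158000 + 0.07 × 13000 = 169840 + 370 + 6320 + 910 = 177440
Overall = 0.26 × 25350 + 0.74 × 177440 = 6591 + 131305.6 = 137896.6

$137,896.60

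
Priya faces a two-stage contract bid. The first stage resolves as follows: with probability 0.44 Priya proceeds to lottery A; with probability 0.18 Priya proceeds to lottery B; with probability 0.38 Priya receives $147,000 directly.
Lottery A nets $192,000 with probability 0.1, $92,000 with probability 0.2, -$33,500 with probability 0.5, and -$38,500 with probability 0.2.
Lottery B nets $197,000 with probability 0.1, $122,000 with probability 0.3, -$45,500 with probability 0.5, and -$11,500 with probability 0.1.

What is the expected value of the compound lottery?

EV(A) = 0.1 × 192000 + 0.2 × 92000 + 0.5 × (-33500) + 0.2 × (-38500) = 19200 + 18400 − 16750 − 7700 = 13150
EV(B) = 0.1 × 197000 + 0.3 × 122000 + 0.5 × (-45500) + 0.1 × (-11500) = 19700 + 36600 − 22750 − 1150 = 32400
Branch C: 147000 (certain)
Overall = 0.44 × 13150 + 0.18 × 32400 + 0.38 × 147000 = 5786 + 5832 + 55860 = 67478

$67,478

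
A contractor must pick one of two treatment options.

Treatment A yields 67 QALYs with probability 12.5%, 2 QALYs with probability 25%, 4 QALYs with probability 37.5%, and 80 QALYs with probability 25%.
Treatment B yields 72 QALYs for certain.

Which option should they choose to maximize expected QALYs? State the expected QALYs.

Treatment A = 0.125 × 67 + 0.25 × 2 + 0.375 × 4 + 0.25 × 80 = 8.375 + 0.5 + 1.5 + 20 = 30.375
Treatment B: 72 (certain)

Treatment B (72 QALYs)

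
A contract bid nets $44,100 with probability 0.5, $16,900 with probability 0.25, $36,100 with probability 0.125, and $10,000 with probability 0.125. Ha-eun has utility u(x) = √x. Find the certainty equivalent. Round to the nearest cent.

E[u] = 0.5·√44100 + 0.25·√16900 + 0.125·√36100 + 0.125·√10000 = 0.5·210 + 0.25·130 + 0.125·190 + 0.125·100 = 173.75
CE = (173.75)² = 30189.0625

$30,189.06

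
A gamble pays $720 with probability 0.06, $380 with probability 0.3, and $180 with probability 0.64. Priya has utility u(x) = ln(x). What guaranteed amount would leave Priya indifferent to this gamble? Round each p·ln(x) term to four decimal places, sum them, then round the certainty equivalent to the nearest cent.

E[u] = 0.06·ln(720) + 0.3·ln(380) + 0.64·ln(180) = 0.3948 + 1.7821 + 3.3235 = 5.5004
CE = e^5.5004 ≈ 244.79

$244.79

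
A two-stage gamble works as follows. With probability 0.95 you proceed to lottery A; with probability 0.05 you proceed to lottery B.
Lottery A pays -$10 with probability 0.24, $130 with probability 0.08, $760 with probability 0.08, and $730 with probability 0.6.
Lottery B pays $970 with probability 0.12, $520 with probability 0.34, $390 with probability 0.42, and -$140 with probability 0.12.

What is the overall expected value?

EV(A) = 0.24 × (-10) + 0.08 × 130 + 0.08 × 760 + 0.6 × 730 = -2.4 + 10.4 + 60.8 + 438 = 506.8
EV(B) = 0.12 × 970 + 0.34 × 520 + 0.42 × 390 + 0.12 × (-140) = 116.4 + 176.8 + 163.8 − 16.8 = 440.2
Overall = 0.95 × 506.8 + 0.05 × 440.2 = 481.46 + 22.01 = 503.47

$503.47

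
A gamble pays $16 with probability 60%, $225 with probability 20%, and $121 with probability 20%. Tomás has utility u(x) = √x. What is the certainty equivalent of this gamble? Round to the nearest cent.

$57.76

E[u] = 0.6·√16 + 0.2·√225 + 0.2·√121 = 0.6·4 + 0.2·15 + 0.2·11 = 7.6
CE = (7.6)² = 57.76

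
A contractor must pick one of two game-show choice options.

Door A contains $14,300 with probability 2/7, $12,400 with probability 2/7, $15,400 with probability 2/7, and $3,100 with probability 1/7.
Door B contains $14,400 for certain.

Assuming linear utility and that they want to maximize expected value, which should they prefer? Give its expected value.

Door A = 2/7 × 14300 + 2/7 × 12400 + 2/7 × 15400 + 1/7 × 3100 = 4085.7143 + 3542.8571 + 4400 + 442.8571 = 12471.4286
Door B: 14400 (certain)

Door B ($14,400)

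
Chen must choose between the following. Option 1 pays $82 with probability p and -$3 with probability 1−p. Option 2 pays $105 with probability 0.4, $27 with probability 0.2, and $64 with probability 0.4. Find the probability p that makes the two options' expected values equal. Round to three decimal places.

p = 0.894

EV(Option 2) = 0.4 × 105 + 0.2 × 27 + 0.4 × 64 = 42 + 5.4 + 25.6 = 73
p·82 + (1−p)·(-3) = 73
85p − 3 = 73
p = (73 + 3) / 85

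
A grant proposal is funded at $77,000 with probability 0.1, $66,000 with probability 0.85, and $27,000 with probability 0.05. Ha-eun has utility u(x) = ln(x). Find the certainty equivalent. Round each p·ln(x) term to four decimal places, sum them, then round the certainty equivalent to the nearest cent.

$64,100.02

E[u] = 0.1·ln(77000) + 0.85·ln(66000) + 0.05·ln(27000) = 1.1252 + 9.4328 + 0.5102 = 11.0682
CE = e^11.0682 ≈ 64100.02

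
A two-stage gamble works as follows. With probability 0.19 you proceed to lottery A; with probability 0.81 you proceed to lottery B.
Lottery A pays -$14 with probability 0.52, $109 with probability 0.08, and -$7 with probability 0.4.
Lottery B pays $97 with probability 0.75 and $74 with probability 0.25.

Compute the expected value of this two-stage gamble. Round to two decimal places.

$73.65

EV(A) = 0.52 × (-14) + 0.08 × 109 + 0.4 × (-7) = -7.28 + 8.72 − 2.8 = -1.36
EV(B) = 0.75 × 97 + 0.25 × 74 = 72.75 + 18.5 = 91.25
Overall = 0.19 × (-1.36) + 0.81 × 91.25 = -0.2584 + 73.9125 = 73.6541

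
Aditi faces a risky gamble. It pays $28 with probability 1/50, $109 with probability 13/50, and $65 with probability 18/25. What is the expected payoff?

$75.70

EV = 1/50 × 28 + 13/50 × 109 + 18/25 × 65 = 0.56 + 28.34 + 46.8 = 75.7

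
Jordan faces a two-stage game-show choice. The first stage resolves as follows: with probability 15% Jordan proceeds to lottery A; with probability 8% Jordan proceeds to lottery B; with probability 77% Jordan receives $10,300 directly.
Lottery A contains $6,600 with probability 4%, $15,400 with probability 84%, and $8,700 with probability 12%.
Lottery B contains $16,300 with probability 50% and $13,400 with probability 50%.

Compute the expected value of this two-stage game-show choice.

EV(A) = 0.04 × 6600 + 0.84 × 15400 + 0.12 × 8700 = 264 + 12936 + 1044 = 14244
EV(B) = 0.5 × 16300 + 0.5 × 13400 = 8150 + 6700 = 14850
Branch C: 10300 (certain)
Overall = 0.15 × 14244 + 0.08 × 14850 + 0.77 × 10300 = 2136.6 + 1188 + 7931 = 11255.6

$11,255.60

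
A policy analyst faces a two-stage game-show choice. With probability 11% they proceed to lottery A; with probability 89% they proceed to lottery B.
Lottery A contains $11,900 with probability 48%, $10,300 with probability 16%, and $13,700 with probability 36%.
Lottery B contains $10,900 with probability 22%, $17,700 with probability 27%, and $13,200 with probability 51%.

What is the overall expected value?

$13,731.13

EV(A) = 0.48 × 11900 + 0.16 × 10300 + 0.36 × 13700 = 5712 + 1648 + 4932 = 12292
EV(B) = 0.22 × 10900 + 0.27 × 17700 + 0.51 × 13200 = 2398 + 4779 + 6732 = 13909
Overall = 0.11 × 12292 + 0.89 × 13909 = 1352.12 + 12379.01 = 13731.13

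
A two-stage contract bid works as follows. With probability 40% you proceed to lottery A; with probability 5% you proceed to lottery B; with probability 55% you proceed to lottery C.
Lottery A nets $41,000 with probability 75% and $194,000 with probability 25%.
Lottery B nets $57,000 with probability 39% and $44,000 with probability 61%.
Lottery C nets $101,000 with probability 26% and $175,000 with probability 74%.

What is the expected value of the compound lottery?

$119,821.50

EV(A) = 0.75 × 41000 + 0.25 × 194000 = 30750 + 48500 = 79250
EV(B) = 0.39 × 57000 + 0.61 × 44000 = 22230 + 26840 = 49070
EV(C) = 0.26 × 101000 + 0.74 × 175000 = 26260 + 129500 = 155760
Overall = 0.4 × 79250 + 0.05 × 49070 + 0.55 × 155760 = 31700 + 2453.5 + 85668 = 119821.5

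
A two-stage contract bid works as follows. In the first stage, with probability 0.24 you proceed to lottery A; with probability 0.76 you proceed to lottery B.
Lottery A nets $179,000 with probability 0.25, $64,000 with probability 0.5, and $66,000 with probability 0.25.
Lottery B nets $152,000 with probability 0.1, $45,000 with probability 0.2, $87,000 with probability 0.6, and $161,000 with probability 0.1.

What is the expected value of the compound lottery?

$92,680

EV(A) = 0.25 × 179000 + 0.5 × 64000 + 0.25 × 66000 = 44750 + 32000 + 16500 = 93250
EV(B) = 0.1 × 152000 + 0.2 × 45000 + 0.6 × 87000 + 0.1 × 161000 = 15200 + 9000 + 52200 + 16100 = 92500
Overall = 0.24 × 93250 + 0.76 × 92500 = 22380 + 70300 = 92680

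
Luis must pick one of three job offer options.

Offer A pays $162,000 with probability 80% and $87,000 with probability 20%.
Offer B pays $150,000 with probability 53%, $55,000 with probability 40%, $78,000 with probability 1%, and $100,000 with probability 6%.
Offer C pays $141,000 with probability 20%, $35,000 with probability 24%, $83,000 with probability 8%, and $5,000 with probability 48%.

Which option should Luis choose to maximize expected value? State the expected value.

Offer A ($147,000)

Offer A = 0.8 × 162000 + 0.2 × 87000 = 129600 + 17400 = 147000
Offer B = 0.53 × 150000 + 0.4 × 55000 + 0.01 × 78000 + 0.06 × 100000 = 79500 + 22000 + 780 + 6000 = 108280
Offer C = 0.2 × 141000 + 0.24 × 35000 + 0.08 × 83000 + 0.48 × 5000 = 28200 + 8400 + 6640 + 2400 = 45640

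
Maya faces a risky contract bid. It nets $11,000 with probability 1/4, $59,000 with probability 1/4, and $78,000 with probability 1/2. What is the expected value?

$56,500

EV = 1/4 × 11000 + 1/4 × 59000 + 1/2 × 78000 = 2750 + 14750 + 39000 = 56500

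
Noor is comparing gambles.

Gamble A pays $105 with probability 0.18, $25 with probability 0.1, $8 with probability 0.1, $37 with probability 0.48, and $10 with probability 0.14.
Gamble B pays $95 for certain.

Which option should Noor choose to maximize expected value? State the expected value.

Gamble B ($95)

Gamble A = 0.18 × 105 + 0.1 × 25 + 0.1 × 8 + 0.48 × 37 + 0.14 × 10 = 18.9 + 2.5 + 0.8 + 17.76 + 1.4 = 41.36
Gamble B: 95 (certain)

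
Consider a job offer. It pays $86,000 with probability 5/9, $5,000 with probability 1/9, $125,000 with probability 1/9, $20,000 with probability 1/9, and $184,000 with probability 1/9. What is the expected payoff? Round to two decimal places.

$84,888.89

EV = 5/9 × 86000 + 1/9 × 5000 + 1/9 × 125000 + 1/9 × 20000 + 1/9 × 184000 = 47777.7778 + 555.5556 + 13888.8889 + 2222.2222 + 20444.4444 = 84888.8889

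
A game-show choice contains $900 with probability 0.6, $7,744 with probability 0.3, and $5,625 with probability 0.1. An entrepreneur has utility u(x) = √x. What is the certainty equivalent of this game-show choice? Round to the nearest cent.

$2,693.61

E[u] = 0.6·√900 + 0.3·√7744 + 0.1·√5625 = 0.6·30 + 0.3·88 + 0.1·75 = 51.9
CE = (51.9)² = 2693.61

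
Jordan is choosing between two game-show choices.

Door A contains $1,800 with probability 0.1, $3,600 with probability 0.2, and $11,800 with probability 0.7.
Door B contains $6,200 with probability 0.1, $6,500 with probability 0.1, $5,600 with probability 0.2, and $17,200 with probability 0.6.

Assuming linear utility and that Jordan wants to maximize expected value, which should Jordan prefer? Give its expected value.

Door B ($12,710)

Door A = 0.1 × 1800 + 0.2 × 3600 + 0.7 × 11800 = 180 + 720 + 8260 = 9160
Door B = 0.1 × 6200 + 0.1 × 6500 + 0.2 × 5600 + 0.6 × 17200 = 620 + 650 + 1120 + 10320 = 12710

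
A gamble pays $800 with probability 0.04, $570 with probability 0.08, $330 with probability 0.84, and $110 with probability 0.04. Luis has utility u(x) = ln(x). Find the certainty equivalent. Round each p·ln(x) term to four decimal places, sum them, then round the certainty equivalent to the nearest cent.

$341.83

E[u] = 0.04·ln(800) + 0.08·ln(570) + 0.84·ln(330) + 0.04·ln(110) = 0.2674 + 0.5077 + 4.8712 + 0.1880 = 5.8343
CE = e^5.8343 ≈ 341.83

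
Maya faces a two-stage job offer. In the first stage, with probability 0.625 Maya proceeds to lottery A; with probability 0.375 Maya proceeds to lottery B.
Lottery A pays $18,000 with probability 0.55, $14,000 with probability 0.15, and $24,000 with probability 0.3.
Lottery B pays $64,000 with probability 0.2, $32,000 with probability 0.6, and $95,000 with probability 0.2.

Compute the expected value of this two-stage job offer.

$31,125

EV(A) = 0.55 × 18000 + 0.15 × 14000 + 0.3 × 24000 = 9900 + 2100 + 7200 = 19200
EV(B) = 0.2 × 64000 + 0.6 × 32000 + 0.2 × 95000 = 12800 + 19200 + 19000 = 51000
Overall = 0.625 × 19200 + 0.375 × 51000 = 12000 + 19125 = 31125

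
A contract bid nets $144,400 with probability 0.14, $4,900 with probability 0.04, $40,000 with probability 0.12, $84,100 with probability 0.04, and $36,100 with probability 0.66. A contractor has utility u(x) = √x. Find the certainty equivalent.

$47,089

E[u] = 0.14·√144400 + 0.04·√4900 + 0.12·√40000 + 0.04·√84100 + 0.66·√36100 = 0.14·380 + 0.04·70 + 0.12·200 + 0.04·290 + 0.66·190 = 217
CE = (217)² = 47089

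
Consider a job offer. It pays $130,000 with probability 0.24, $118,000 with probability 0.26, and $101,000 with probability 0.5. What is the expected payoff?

$112,380

EV = 0.24 × 130000 + 0.26 × 118000 + 0.5 × 101000 = 31200 + 30680 + 50500 = 112380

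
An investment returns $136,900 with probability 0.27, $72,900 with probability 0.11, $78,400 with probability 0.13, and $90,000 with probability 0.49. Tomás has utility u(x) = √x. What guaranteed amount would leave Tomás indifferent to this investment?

$97,969

E[u] = 0.27·√136900 + 0.11·√72900 + 0.13·√78400 + 0.49·√90000 = 0.27·370 + 0.11·270 + 0.13·280 + 0.49·300 = 313
CE = (313)² = 97969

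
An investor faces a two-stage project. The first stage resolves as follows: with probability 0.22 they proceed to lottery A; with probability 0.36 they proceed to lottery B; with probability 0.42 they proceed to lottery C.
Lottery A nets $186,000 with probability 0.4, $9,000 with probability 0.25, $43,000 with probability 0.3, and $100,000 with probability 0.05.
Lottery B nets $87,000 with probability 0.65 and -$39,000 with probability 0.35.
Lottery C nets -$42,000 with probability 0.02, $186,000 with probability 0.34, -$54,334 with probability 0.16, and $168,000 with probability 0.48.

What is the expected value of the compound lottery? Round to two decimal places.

$92,670.56

EV(A) = 0.4 × 186000 + 0.25 × 9000 + 0.3 × 43000 + 0.05 × 100000 = 74400 + 2250 + 12900 + 5000 = 94550
EV(B) = 0.65 × 87000 + 0.35 × (-39000) = 56550 − 13650 = 42900
EV(C) = 0.02 × (-42000) + 0.34 × 186000 + 0.16 × (-54334) + 0.48 × 168000 = -840 + 63240 − 8693.44 + 80640 = 134346.56
Overall = 0.22 × 94550 + 0.36 × 42900 + 0.42 × 134346.56 = 20801 + 15444 + 56425.5552 = 92670.5552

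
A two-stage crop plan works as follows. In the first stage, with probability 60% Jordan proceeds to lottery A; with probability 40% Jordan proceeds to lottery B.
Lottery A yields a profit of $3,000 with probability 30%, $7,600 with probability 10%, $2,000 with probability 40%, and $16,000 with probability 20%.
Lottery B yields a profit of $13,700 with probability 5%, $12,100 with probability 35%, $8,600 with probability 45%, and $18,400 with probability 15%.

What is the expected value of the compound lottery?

EV(A) = 0.3 × 3000 + 0.1 × 7600 + 0.4 × 2000 + 0.2 × 16000 = 900 + 760 + 800 + 3200 = 5660
EV(B) = 0.05 × 13700 + 0.35 × 12100 + 0.45 × 8600 + 0.15 × 18400 = 685 + 4235 + 3870 + 2760 = 11550
Overall = 0.6 × 5660 + 0.4 × 11550 = 3396 + 4620 = 8016

$8,016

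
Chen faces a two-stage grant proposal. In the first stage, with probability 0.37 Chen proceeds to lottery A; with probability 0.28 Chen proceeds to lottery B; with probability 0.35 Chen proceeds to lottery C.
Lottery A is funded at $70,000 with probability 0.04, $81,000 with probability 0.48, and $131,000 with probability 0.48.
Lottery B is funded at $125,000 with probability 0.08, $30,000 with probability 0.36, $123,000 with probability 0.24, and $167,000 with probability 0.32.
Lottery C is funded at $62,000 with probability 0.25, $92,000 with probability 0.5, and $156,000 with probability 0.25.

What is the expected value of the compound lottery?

EV(A) = 0.04 × 70000 + 0.48 × 81000 + 0.48 × 131000 = 2800 + 38880 + 62880 = 104560
EV(B) = 0.08 × 125000 + 0.36 × 30000 + 0.24 × 123000 + 0.32 × 167000 = 10000 + 10800 + 29520 + 53440 = 103760
EV(C) = 0.25 × 62000 + 0.5 × 92000 + 0.25 × 156000 = 15500 + 46000 + 39000 = 100500
Overall = 0.37 × 104560 + 0.28 × 103760 + 0.35 × 100500 = 38687.2 + 29052.8 + 35175 = 102915

$102,915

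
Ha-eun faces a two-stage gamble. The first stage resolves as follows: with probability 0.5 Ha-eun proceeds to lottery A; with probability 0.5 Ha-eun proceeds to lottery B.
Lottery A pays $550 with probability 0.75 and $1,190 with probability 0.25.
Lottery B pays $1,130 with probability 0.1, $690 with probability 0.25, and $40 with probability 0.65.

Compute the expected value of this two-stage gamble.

$510.75

EV(A) = 0.75 × 550 + 0.25 × 1190 = 412.5 + 297.5 = 710
EV(B) = 0.1 × 1130 + 0.25 × 690 + 0.65 × 40 = 113 + 172.5 + 26 = 311.5
Overall = 0.5 × 710 + 0.5 × 311.5 = 355 + 155.75 = 510.75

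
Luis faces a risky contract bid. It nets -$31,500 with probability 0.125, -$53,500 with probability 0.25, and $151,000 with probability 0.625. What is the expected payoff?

EV = 0.125 × (-31500) + 0.25 × (-53500) + 0.625 × 151000 = -3937.5 − 13375 + 94375 = 77062.5

$77,062.50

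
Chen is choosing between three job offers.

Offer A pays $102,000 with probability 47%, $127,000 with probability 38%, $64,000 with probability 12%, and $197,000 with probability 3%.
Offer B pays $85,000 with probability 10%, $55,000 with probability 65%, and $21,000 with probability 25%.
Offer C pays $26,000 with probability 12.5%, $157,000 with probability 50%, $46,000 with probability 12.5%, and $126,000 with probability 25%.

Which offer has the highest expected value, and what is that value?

Offer A = 0.47 × 102000 + 0.38 × 127000 + 0.12 × 64000 + 0.03 × 197000 = 47940 + 48260 + 7680 + 5910 = 109790
Offer B = 0.1 × 85000 + 0.65 × 55000 + 0.25 × 21000 = 8500 + 35750 + 5250 = 49500
Offer C = 0.125 × 26000 + 0.5 × 157000 + 0.125 × 46000 + 0.25 × 126000 = 3250 + 78500 + 5750 + 31500 = 119000

Offer C ($119,000)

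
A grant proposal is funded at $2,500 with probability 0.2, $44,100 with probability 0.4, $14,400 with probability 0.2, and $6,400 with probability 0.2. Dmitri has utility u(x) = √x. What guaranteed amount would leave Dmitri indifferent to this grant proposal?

E[u] = 0.2·√2500 + 0.4·√44100 + 0.2·√14400 + 0.2·√6400 = 0.2·50 + 0.4·210 + 0.2·120 + 0.2·80 = 134
CE = (134)² = 17956

$17,956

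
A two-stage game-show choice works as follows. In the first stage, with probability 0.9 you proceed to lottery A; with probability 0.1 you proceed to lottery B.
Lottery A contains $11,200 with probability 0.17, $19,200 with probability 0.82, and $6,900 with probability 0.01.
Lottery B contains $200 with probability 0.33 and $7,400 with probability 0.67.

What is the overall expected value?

$16,447.70

EV(A) = 0.17 × 11200 + 0.82 × 19200 + 0.01 × 6900 = 1904 + 15744 + 69 = 17717
EV(B) = 0.33 × 200 + 0.67 × 7400 = 66 + 4958 = 5024
Overall = 0.9 × 17717 + 0.1 × 5024 = 15945.3 + 502.4 = 16447.7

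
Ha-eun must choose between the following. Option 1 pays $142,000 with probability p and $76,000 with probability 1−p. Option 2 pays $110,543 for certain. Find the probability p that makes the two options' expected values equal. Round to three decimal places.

p = 0.523

p·142000 + (1−p)·76000 = 110543
66000p + 76000 = 110543
p = (110543 − 76000) / 66000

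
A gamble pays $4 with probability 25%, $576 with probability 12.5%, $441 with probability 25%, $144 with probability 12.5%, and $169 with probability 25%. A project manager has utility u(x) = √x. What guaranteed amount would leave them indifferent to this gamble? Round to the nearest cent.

E[u] = 0.25·√4 + 0.125·√576 + 0.25·√441 + 0.125·√144 + 0.25·√169 = 0.25·2 + 0.125·24 + 0.25·21 + 0.125·12 + 0.25·13 = 13.5
CE = (13.5)² = 182.25

$182.25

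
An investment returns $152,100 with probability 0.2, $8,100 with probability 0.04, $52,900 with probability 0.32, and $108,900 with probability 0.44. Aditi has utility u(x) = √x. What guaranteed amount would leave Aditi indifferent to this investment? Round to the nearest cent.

E[u] = 0.2·√152100 + 0.04·√8100 + 0.32·√52900 + 0.44·√108900 = 0.2·390 + 0.04·90 + 0.32·230 + 0.44·330 = 300.4
CE = (300.4)² = 90240.16

$90,240.16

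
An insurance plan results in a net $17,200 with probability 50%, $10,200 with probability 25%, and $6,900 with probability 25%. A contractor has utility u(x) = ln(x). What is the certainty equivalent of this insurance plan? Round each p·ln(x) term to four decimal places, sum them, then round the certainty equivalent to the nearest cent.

$12,011.26

E[u] = 0.5·ln(17200) + 0.25·ln(10200) + 0.25·ln(6900) = 4.8763 + 2.3075 + 2.2098 = 9.3936
CE = e^9.3936 ≈ 12011.26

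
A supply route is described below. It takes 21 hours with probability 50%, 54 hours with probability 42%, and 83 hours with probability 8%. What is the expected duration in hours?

39.82 hours

EV = 0.5 × 21 + 0.42 × 54 + 0.08 × 83 = 10.5 + 22.68 + 6.64 = 39.82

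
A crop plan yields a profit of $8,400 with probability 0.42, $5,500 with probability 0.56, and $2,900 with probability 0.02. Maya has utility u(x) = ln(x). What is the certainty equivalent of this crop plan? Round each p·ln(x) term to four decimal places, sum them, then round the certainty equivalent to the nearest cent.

$6,486.64

E[u] = 0.42·ln(8400) + 0.56·ln(5500) + 0.02·ln(2900) = 3.7951 + 4.8230 + 0.1594 = 8.7775
CE = e^8.7775 ≈ 6486.64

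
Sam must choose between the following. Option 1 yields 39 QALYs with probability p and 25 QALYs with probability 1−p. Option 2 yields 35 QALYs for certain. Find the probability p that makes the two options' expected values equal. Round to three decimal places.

p = 0.714

p·39 + (1−p)·25 = 35
14p + 25 = 35
p = (35 − 25) / 14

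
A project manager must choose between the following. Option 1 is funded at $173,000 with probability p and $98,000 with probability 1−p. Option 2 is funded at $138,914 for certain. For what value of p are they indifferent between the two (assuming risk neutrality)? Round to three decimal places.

p = 0.546

p·173000 + (1−p)·98000 = 138914
75000p + 98000 = 138914
p = (138914 − 98000) / 75000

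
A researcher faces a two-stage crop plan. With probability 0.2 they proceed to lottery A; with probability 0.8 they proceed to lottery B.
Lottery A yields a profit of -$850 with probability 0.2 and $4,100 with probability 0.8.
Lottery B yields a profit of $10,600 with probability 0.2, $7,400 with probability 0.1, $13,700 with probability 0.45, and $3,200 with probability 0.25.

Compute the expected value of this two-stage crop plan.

EV(A) = 0.2 × (-850) + 0.8 × 4100 = -170 + 3280 = 3110
EV(B) = 0.2 × 10600 + 0.1 × 7400 + 0.45 × 13700 + 0.25 × 3200 = 2120 + 740 + 6165 + 800 = 9825
Overall = 0.2 × 3110 + 0.8 × 9825 = 622 + 7860 = 8482

$8,482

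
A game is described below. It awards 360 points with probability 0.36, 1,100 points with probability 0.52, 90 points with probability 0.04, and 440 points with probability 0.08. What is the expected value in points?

740.4 points

EV = 0.36 × 360 + 0.52 × 1100 + 0.04 × 90 + 0.08 × 440 = 129.6 + 572 + 3.6 + 35.2 = 740.4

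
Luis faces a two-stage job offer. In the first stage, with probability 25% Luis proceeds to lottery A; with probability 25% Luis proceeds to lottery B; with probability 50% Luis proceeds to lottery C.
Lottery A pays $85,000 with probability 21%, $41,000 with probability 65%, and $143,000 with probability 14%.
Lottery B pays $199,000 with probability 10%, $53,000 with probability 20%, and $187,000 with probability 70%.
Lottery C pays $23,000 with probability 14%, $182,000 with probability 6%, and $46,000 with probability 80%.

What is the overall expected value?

EV(A) = 0.21 × 85000 + 0.65 × 41000 + 0.14 × 143000 = 17850 + 26650 + 20020 = 64520
EV(B) = 0.1 × 199000 + 0.2 × 53000 + 0.7 × 187000 = 19900 + 10600 + 130900 = 161400
EV(C) = 0.14 × 23000 + 0.06 × 182000 + 0.8 × 46000 = 3220 + 10920 + 36800 = 50940
Overall = 0.25 × 64520 + 0.25 × 161400 + 0.5 × 50940 = 16130 + 40350 + 25470 = 81950

$81,950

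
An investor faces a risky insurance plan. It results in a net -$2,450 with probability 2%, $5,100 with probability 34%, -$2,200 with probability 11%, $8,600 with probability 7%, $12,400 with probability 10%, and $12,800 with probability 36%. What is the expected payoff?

EV = 0.02 × (-2450) + 0.34 × 5100 + 0.11 × (-2200) + 0.07 × 8600 + 0.1 × 12400 + 0.36 × 12800 = -49 + 1734 − 242 + 602 + 1240 + 4608 = 7893

$7,893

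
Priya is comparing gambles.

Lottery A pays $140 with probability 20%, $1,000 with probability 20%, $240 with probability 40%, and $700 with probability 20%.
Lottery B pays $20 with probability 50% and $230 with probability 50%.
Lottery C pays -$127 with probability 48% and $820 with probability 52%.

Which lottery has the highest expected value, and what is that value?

Lottery A ($464)

Lottery A = 0.2 × 140 + 0.2 × 1000 + 0.4 × 240 + 0.2 × 700 = 28 + 200 + 96 + 140 = 464
Lottery B = 0.5 × 20 + 0.5 × 230 = 10 + 115 = 125
Lottery C = 0.48 × (-127) + 0.52 × 820 = -60.96 + 426.4 = 365.44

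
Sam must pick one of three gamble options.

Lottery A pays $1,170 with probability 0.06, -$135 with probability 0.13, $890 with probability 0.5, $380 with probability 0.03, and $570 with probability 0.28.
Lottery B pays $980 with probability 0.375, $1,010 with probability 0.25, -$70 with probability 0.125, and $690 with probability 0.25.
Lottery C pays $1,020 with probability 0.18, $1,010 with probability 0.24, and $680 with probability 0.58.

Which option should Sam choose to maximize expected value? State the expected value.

Lottery A = 0.06 × 1170 + 0.13 × (-135) + 0.5 × 890 + 0.03 × 380 + 0.28 × 570 = 70.2 − 17.55 + 445 + 11.4 + 159.6 = 668.65
Lottery B = 0.375 × 980 + 0.25 × 1010 + 0.125 × (-70) + 0.25 × 690 = 367.5 + 252.5 − 8.75 + 172.5 = 783.75
Lottery C = 0.18 × 1020 + 0.24 × 1010 + 0.58 × 680 = 183.6 + 242.4 + 394.4 = 820.4

Lottery C ($820.40)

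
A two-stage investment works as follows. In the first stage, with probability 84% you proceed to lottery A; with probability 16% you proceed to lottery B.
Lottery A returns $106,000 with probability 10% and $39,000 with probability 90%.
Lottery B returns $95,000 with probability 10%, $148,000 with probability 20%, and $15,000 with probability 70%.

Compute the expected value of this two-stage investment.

EV(A) = 0.1 × 106000 + 0.9 × 39000 = 10600 + 35100 = 45700
EV(B) = 0.1 × 95000 + 0.2 × 148000 + 0.7 × 15000 = 9500 + 29600 + 10500 = 49600
Overall = 0.84 × 45700 + 0.16 × 49600 = 38388 + 7936 = 46324

$46,324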